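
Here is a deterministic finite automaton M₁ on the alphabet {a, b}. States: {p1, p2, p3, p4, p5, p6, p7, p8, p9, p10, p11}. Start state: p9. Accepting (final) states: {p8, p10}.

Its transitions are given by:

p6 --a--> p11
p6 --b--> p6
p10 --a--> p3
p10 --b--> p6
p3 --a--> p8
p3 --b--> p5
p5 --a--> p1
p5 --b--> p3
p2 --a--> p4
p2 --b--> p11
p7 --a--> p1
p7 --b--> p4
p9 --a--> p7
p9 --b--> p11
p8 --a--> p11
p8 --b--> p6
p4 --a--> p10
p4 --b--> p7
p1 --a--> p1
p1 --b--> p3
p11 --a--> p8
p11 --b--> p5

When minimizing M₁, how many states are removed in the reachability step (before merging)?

1

No path from p9 leads to p2; the other 10 states are all reachable.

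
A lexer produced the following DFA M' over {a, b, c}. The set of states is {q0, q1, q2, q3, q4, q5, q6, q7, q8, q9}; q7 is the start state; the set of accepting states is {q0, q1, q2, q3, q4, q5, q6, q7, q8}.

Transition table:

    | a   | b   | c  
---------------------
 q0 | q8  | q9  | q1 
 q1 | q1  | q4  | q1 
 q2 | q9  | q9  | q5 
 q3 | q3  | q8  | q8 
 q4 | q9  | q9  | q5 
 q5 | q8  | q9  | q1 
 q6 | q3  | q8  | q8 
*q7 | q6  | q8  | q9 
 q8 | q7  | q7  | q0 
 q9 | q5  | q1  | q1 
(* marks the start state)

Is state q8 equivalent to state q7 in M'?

No

States {q2} cannot be reached from the start state, so discard them.
Initial partition by acceptance: {q0,q1,q3,q4,q5,q6,q7,q8} | {q9}.
On input a, block {q0,q1,q3,q4,q5,q6,q7,q8} splits into {q0,q1,q3,q5,q6,q7,q8} and {q4}.
Refine {q0,q1,q3,q5,q6,q7,q8} on symbol b: members go to different blocks, giving {q3,q6,q7,q8} and {q0,q5} and {q1}.
Split {q3,q6,q7,q8} by δ(·,c) → {q3,q6} and {q7} and {q8}.
The partition is now stable with 7 blocks: {q3,q6} | {q9} | {q4} | {q0,q5} | {q1} | {q7} | {q8}.
q8 and q7 end up in different blocks, so they are distinguishable. For instance, the string 'c' is accepted from only q8.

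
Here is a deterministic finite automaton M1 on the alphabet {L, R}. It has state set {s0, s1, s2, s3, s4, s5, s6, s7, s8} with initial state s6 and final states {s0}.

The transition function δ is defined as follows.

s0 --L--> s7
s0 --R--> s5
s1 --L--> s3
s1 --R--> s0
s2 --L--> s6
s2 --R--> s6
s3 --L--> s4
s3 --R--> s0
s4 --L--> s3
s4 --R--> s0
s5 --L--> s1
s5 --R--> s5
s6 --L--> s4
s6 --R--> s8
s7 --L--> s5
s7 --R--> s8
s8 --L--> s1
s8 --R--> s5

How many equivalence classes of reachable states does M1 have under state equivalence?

4

Reachable states from the start: {s0,s1,s3,s4,s5,s6,s7,s8}. Unreachable: {s2} — drop them.
Initial partition by acceptance: {s0} | {s1,s3,s4,s5,s6,s7,s8}.
On input R, block {s1,s3,s4,s5,s6,s7,s8} splits into {s5,s6,s7,s8} and {s1,s3,s4}.
Split {s5,s6,s7,s8} by δ(·,L) → {s5,s6,s8} and {s7}.
No further refinement is possible. Final partition (4 blocks): {s0} | {s5,s6,s8} | {s1,s3,s4} | {s7}.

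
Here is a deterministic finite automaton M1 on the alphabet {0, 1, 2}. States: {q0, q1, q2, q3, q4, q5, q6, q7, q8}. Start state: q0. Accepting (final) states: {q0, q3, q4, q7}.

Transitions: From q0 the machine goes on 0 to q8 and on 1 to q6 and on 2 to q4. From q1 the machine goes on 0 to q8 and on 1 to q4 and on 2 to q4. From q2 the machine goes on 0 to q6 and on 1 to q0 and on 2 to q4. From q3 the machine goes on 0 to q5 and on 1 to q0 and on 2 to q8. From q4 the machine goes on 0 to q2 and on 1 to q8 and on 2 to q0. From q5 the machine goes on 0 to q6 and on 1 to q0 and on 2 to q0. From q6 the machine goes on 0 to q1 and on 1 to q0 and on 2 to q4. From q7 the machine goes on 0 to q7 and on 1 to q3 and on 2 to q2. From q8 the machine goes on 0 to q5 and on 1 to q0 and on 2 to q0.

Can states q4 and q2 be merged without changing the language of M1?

First remove the unreachable states {q3,q7}; 7 states remain.
Initial partition by acceptance: {q0,q4} | {q1,q2,q5,q6,q8}.
No further refinement is possible. Final partition (2 blocks): {q0,q4} | {q1,q2,q5,q6,q8}.
q4 and q2 end up in different blocks, so they are distinguishable. For instance, the string 'ε' is accepted from only q4.

No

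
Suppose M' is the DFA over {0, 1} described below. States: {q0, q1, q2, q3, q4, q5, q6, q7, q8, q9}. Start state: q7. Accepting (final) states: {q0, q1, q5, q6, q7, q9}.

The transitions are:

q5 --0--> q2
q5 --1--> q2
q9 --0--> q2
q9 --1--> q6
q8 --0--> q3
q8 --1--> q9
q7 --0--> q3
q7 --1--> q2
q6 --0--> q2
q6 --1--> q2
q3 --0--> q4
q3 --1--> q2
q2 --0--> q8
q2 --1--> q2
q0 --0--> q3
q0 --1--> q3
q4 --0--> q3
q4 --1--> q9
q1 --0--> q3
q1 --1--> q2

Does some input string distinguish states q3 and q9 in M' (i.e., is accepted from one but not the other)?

Yes

First remove the unreachable states {q0,q1,q5}; 7 states remain.
Start with accepting vs non-accepting: {q6,q7,q9} | {q2,q3,q4,q8}.
On input 1, block {q6,q7,q9} splits into {q6,q7} and {q9}.
On input 1, block {q2,q3,q4,q8} splits into {q2,q3} and {q4,q8}.
No further refinement is possible. Final partition (4 blocks): {q6,q7} | {q2,q3} | {q9} | {q4,q8}.
q3 and q9 end up in different blocks, so they are distinguishable. For instance, the string 'ε' is accepted from only q9.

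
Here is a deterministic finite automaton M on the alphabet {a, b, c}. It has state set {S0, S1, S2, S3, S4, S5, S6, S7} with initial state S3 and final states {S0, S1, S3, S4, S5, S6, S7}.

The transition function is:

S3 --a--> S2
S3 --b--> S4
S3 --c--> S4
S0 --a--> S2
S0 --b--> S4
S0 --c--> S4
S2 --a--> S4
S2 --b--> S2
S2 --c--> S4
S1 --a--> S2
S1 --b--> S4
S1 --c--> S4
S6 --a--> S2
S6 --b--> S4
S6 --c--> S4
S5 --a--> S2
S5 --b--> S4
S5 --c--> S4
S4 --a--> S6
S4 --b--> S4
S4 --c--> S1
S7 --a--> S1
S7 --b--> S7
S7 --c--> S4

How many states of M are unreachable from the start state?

BFS from S3 reaches {S1, S2, S3, S4, S6}; the 3 state(s) S0, S5, S7 are never visited.

3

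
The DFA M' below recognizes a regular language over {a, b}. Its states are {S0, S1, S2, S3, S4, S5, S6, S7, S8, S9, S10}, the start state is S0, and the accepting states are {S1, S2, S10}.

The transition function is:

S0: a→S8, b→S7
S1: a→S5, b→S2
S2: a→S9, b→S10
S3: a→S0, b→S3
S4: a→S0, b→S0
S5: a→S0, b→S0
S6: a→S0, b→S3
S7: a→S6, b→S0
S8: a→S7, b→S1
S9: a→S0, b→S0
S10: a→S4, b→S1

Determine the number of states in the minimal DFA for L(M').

6

Every state is reachable, so we keep all 11.
Start with accepting vs non-accepting: {S1,S2,S10} | {S0,S3,S4,S5,S6,S7,S8,S9}.
Refine {S0,S3,S4,S5,S6,S7,S8,S9} on symbol b: members go to different blocks, giving {S0,S3,S4,S5,S6,S7,S9} and {S8}.
On input a, block {S0,S3,S4,S5,S6,S7,S9} splits into {S3,S4,S5,S6,S7,S9} and {S0}.
Refine {S3,S4,S5,S6,S7,S9} on symbol a: members go to different blocks, giving {S3,S4,S5,S6,S9} and {S7}.
Split {S3,S4,S5,S6,S9} by δ(·,b) → {S4,S5,S9} and {S3,S6}.
Stable partition: {S1,S2,S10} | {S4,S5,S9} | {S8} | {S0} | {S7} | {S3,S6} — 6 equivalence classes.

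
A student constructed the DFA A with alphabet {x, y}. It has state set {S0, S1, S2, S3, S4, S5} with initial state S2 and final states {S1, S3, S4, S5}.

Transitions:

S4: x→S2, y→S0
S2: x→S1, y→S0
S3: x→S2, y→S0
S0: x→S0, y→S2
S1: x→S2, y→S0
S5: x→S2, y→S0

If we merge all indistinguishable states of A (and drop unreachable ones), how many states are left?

3

Reachable states from the start: {S0,S1,S2}. Unreachable: {S3,S4,S5} — drop them.
P0 = {S1} | {S0,S2}.
On input x, block {S0,S2} splits into {S0} and {S2}.
Stable partition: {S1} | {S0} | {S2} — 3 equivalence classes.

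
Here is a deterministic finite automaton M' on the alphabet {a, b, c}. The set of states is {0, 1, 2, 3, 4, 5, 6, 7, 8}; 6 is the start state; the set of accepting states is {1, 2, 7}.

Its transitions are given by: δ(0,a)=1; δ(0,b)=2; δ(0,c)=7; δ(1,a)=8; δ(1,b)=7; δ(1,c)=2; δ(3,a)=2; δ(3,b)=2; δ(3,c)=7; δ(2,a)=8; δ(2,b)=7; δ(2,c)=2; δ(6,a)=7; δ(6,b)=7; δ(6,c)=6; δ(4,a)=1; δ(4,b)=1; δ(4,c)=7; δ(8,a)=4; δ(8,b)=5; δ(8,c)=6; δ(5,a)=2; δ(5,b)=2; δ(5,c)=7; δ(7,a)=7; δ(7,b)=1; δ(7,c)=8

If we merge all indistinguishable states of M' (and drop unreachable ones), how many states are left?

First remove the unreachable states {0,3}; 7 states remain.
Initial partition by acceptance: {1,2,7} | {4,5,6,8}.
On input a, block {1,2,7} splits into {1,2} and {7}.
Split {4,5,6,8} by δ(·,a) → {4,5} and {6} and {8}.
Stable partition: {1,2} | {4,5} | {7} | {6} | {8} — 5 equivalence classes.

5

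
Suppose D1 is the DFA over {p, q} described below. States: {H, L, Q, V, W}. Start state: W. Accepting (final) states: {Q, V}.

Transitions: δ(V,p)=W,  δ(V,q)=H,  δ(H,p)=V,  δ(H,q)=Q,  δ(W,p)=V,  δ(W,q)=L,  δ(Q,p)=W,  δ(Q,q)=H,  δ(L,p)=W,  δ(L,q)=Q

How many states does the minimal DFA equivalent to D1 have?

Initial partition by acceptance: {Q,V} | {H,L,W}.
Refine {H,L,W} on symbol p: members go to different blocks, giving {H,W} and {L}.
On input q, block {H,W} splits into {H} and {W}.
Stable partition: {Q,V} | {H} | {L} | {W} — 4 equivalence classes.

4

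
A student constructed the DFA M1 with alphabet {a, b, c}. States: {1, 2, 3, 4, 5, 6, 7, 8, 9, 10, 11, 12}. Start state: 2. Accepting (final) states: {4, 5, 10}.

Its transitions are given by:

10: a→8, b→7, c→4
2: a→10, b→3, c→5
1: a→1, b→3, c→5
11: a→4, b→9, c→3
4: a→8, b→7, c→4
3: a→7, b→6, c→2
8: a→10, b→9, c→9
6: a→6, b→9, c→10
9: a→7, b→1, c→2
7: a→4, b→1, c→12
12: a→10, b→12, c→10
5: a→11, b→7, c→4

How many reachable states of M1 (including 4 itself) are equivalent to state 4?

P0 = {4,5,10} | {1,2,3,6,7,8,9,11,12}.
On input a, block {1,2,3,6,7,8,9,11,12} splits into {2,7,8,11,12} and {1,3,6,9}.
Split {2,7,8,11,12} by δ(·,b) → {2,7,8,11} and {12}.
Split {2,7,8,11} by δ(·,c) → {8,11} and {2} and {7}.
Split {1,3,6,9} by δ(·,a) → {1,6} and {3,9}.
Stable partition: {4,5,10} | {8,11} | {1,6} | {12} | {2} | {7} | {3,9} — 7 equivalence classes.
The equivalence class containing 4 is {4,5,10}, of size 3.

3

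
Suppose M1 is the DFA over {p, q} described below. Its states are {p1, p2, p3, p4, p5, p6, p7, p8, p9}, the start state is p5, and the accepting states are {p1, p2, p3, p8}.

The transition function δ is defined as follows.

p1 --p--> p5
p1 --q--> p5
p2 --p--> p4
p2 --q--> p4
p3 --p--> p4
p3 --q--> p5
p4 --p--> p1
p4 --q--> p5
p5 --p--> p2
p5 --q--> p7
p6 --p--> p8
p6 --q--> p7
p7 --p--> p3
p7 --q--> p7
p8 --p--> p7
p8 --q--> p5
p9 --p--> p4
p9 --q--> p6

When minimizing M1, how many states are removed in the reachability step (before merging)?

BFS from p5 reaches {p1, p2, p3, p4, p5, p7}; the 3 state(s) p6, p8, p9 are never visited.

3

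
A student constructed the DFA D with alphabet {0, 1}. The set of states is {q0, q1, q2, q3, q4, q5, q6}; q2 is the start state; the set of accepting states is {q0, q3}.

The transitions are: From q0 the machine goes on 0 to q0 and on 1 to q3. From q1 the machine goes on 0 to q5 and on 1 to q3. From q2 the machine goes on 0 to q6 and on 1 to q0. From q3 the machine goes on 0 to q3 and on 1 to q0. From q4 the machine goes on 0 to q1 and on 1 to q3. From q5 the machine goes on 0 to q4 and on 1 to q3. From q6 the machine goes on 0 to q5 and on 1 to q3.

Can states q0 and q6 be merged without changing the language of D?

Initial partition by acceptance: {q0,q3} | {q1,q2,q4,q5,q6}.
Stable partition: {q0,q3} | {q1,q2,q4,q5,q6} — 2 equivalence classes.
q0 and q6 end up in different blocks, so they are distinguishable. For instance, the string 'ε' is accepted from only q0.

No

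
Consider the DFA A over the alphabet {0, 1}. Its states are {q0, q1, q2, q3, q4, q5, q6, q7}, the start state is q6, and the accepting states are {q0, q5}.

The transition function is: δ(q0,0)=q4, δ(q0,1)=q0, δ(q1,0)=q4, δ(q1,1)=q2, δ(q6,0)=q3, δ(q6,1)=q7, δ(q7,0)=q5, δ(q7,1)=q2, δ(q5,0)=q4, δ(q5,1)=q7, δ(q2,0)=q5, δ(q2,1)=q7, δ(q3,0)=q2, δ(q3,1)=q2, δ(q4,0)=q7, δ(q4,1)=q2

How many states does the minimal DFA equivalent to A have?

4

Reachable states from the start: {q2,q3,q4,q5,q6,q7}. Unreachable: {q0,q1} — drop them.
P0 = {q5} | {q2,q3,q4,q6,q7}.
Split {q2,q3,q4,q6,q7} by δ(·,0) → {q3,q4,q6} and {q2,q7}.
Refine {q3,q4,q6} on symbol 0: members go to different blocks, giving {q3,q4} and {q6}.
No further refinement is possible. Final partition (4 blocks): {q5} | {q3,q4} | {q2,q7} | {q6}.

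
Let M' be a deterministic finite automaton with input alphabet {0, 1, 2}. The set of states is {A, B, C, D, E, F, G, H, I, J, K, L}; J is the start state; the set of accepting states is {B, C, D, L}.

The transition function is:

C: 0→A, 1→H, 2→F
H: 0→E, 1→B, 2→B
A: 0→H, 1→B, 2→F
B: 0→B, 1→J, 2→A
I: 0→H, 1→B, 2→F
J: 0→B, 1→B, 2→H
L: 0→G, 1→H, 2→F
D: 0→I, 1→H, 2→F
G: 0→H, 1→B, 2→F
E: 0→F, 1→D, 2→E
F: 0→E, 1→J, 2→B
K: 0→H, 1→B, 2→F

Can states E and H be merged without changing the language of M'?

No

Reachable states from the start: {A,B,D,E,F,H,I,J}. Unreachable: {C,G,K,L} — drop them.
P0 = {B,D} | {A,E,F,H,I,J}.
Refine {B,D} on symbol 0: members go to different blocks, giving {B} and {D}.
On input 0, block {A,E,F,H,I,J} splits into {A,E,F,H,I} and {J}.
Split {A,E,F,H,I} by δ(·,1) → {A,H,I} and {E} and {F}.
Split {A,H,I} by δ(·,0) → {A,I} and {H}.
No further refinement is possible. Final partition (7 blocks): {B} | {A,I} | {D} | {J} | {E} | {F} | {H}.
E and H end up in different blocks, so they are distinguishable. For instance, the string '2' is accepted from only H.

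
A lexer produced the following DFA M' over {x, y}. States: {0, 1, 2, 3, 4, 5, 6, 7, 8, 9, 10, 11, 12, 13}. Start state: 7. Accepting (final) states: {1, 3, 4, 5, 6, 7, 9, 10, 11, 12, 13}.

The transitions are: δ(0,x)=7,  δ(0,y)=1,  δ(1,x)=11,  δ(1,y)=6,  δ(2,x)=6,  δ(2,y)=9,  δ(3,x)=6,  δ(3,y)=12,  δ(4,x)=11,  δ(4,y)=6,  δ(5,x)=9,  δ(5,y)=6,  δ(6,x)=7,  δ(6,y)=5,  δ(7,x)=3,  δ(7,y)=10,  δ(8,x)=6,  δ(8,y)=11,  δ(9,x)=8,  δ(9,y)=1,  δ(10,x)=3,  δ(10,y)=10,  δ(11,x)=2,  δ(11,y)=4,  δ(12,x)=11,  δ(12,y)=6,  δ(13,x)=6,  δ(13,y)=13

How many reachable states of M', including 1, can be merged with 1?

States {0,13} cannot be reached from the start state, so discard them.
Initial partition by acceptance: {1,3,4,5,6,7,9,10,11,12} | {2,8}.
On input x, block {1,3,4,5,6,7,9,10,11,12} splits into {1,3,4,5,6,7,10,12} and {9,11}.
On input x, block {1,3,4,5,6,7,10,12} splits into {1,4,5,12} and {3,6,7,10}.
Split {3,6,7,10} by δ(·,y) → {3,6} and {7,10}.
On input x, block {3,6} splits into {3} and {6}.
No further refinement is possible. Final partition (6 blocks): {1,4,5,12} | {2,8} | {9,11} | {3} | {7,10} | {6}.
The equivalence class containing 1 is {1,4,5,12}, of size 4.

4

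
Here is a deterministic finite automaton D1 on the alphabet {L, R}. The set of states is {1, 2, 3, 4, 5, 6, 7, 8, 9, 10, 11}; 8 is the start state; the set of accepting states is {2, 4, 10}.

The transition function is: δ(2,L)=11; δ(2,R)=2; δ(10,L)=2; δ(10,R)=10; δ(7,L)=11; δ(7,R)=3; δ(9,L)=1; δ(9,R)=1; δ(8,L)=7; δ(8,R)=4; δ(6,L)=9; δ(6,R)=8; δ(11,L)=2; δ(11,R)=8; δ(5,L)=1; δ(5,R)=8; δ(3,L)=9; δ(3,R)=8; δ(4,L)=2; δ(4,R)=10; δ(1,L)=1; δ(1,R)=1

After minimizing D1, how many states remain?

Reachable states from the start: {1,2,3,4,7,8,9,10,11}. Unreachable: {5,6} — drop them.
P0 = {2,4,10} | {1,3,7,8,9,11}.
Refine {2,4,10} on symbol L: members go to different blocks, giving {4,10} and {2}.
Split {1,3,7,8,9,11} by δ(·,L) → {1,3,7,8,9} and {11}.
On input L, block {1,3,7,8,9} splits into {1,3,8,9} and {7}.
Refine {1,3,8,9} on symbol L: members go to different blocks, giving {1,3,9} and {8}.
On input R, block {1,3,9} splits into {1,9} and {3}.
Stable partition: {4,10} | {1,9} | {2} | {11} | {7} | {8} | {3} — 7 equivalence classes.

7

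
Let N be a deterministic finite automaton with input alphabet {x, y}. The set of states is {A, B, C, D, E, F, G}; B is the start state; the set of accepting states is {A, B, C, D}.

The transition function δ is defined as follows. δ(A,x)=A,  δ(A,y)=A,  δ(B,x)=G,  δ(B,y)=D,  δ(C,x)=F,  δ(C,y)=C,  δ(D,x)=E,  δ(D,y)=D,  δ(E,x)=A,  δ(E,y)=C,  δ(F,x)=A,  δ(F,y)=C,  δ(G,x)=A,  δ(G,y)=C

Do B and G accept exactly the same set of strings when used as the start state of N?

No

P0 = {A,B,C,D} | {E,F,G}.
Split {A,B,C,D} by δ(·,x) → {B,C,D} and {A}.
Stable partition: {B,C,D} | {E,F,G} | {A} — 3 equivalence classes.
B and G end up in different blocks, so they are distinguishable. For instance, the string 'ε' is accepted from only B.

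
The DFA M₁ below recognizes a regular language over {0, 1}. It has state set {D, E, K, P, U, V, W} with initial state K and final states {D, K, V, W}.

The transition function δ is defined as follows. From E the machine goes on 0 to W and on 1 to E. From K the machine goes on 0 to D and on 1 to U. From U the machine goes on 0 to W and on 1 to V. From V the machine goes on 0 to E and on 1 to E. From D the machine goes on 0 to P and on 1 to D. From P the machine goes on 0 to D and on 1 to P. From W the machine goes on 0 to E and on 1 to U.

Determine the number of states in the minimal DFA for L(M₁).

All states are reachable from the start state.
P0 = {D,K,V,W} | {E,P,U}.
Refine {D,K,V,W} on symbol 0: members go to different blocks, giving {D,V,W} and {K}.
Refine {D,V,W} on symbol 1: members go to different blocks, giving {V,W} and {D}.
On input 0, block {E,P,U} splits into {E,U} and {P}.
Refine {E,U} on symbol 1: members go to different blocks, giving {U} and {E}.
Split {V,W} by δ(·,1) → {W} and {V}.
The partition is now stable with 7 blocks: {W} | {U} | {K} | {D} | {P} | {E} | {V}.

7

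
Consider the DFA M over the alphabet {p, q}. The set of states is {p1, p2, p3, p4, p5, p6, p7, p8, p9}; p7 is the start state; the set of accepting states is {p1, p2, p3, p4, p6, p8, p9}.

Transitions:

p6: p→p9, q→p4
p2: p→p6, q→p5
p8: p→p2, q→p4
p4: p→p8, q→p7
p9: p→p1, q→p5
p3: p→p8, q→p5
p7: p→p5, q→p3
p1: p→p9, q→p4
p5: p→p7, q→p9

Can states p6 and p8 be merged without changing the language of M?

All states are reachable from the start state.
Initial partition by acceptance: {p1,p2,p3,p4,p6,p8,p9} | {p5,p7}.
Split {p1,p2,p3,p4,p6,p8,p9} by δ(·,q) → {p2,p3,p4,p9} and {p1,p6,p8}.
No further refinement is possible. Final partition (3 blocks): {p2,p3,p4,p9} | {p5,p7} | {p1,p6,p8}.
p6 and p8 lie in the same block of the stable partition, so they are equivalent — no string distinguishes them.

Yes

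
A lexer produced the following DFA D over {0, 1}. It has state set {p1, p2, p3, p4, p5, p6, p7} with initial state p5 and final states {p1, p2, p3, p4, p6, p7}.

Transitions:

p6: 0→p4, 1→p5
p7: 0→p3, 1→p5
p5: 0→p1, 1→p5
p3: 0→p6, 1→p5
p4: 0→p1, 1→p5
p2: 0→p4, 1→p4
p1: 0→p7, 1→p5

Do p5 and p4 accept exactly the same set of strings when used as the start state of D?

No

States {p2} cannot be reached from the start state, so discard them.
Start with accepting vs non-accepting: {p1,p3,p4,p6,p7} | {p5}.
The partition is now stable with 2 blocks: {p1,p3,p4,p6,p7} | {p5}.
p5 and p4 end up in different blocks, so they are distinguishable. For instance, the string 'ε' is accepted from only p4.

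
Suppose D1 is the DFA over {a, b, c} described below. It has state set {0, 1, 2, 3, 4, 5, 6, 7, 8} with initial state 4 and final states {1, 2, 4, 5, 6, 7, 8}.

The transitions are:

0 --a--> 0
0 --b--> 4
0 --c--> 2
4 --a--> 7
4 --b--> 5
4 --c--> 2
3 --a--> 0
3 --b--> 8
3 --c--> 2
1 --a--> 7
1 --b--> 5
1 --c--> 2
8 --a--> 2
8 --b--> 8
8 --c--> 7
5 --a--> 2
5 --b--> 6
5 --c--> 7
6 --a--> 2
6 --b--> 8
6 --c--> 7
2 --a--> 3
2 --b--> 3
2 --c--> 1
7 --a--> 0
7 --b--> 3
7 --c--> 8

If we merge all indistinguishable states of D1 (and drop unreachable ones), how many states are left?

3

Every state is reachable, so we keep all 9.
P0 = {1,2,4,5,6,7,8} | {0,3}.
Refine {1,2,4,5,6,7,8} on symbol a: members go to different blocks, giving {1,4,5,6,8} and {2,7}.
No further refinement is possible. Final partition (3 blocks): {1,4,5,6,8} | {0,3} | {2,7}.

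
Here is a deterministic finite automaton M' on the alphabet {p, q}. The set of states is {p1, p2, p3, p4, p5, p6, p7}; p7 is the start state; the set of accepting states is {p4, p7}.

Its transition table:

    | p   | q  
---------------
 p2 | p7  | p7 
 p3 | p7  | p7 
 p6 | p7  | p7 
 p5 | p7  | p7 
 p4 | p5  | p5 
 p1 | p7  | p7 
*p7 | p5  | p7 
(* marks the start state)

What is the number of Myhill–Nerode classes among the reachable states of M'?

2

Reachable states from the start: {p5,p7}. Unreachable: {p1,p2,p3,p4,p6} — drop them.
Start with accepting vs non-accepting: {p7} | {p5}.
No further refinement is possible. Final partition (2 blocks): {p7} | {p5}.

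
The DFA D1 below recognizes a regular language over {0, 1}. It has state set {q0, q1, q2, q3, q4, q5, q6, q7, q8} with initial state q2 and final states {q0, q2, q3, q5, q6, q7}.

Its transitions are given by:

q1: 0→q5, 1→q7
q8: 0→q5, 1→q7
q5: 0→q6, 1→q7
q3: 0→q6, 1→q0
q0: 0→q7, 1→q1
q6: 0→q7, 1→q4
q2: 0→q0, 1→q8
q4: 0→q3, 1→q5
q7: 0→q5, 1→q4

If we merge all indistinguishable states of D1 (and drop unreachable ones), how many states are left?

8

Every state is reachable, so we keep all 9.
Initial partition by acceptance: {q0,q2,q3,q5,q6,q7} | {q1,q4,q8}.
Split {q0,q2,q3,q5,q6,q7} by δ(·,1) → {q0,q2,q6,q7} and {q3,q5}.
Refine {q0,q2,q6,q7} on symbol 0: members go to different blocks, giving {q0,q2,q6} and {q7}.
Split {q0,q2,q6} by δ(·,0) → {q0,q6} and {q2}.
Refine {q1,q4,q8} on symbol 1: members go to different blocks, giving {q1,q8} and {q4}.
On input 1, block {q0,q6} splits into {q0} and {q6}.
Split {q3,q5} by δ(·,1) → {q3} and {q5}.
Stable partition: {q0} | {q1,q8} | {q3} | {q7} | {q2} | {q4} | {q6} | {q5} — 8 equivalence classes.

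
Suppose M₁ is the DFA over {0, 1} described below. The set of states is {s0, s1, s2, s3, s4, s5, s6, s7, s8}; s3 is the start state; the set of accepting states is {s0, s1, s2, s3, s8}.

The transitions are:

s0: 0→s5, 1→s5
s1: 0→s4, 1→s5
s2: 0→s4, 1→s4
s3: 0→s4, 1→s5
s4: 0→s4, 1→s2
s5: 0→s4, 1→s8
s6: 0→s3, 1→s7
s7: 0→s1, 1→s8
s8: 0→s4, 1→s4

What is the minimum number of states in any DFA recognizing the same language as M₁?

States {s0,s1,s6,s7} cannot be reached from the start state, so discard them.
Start with accepting vs non-accepting: {s2,s3,s8} | {s4,s5}.
The partition is now stable with 2 blocks: {s2,s3,s8} | {s4,s5}.

2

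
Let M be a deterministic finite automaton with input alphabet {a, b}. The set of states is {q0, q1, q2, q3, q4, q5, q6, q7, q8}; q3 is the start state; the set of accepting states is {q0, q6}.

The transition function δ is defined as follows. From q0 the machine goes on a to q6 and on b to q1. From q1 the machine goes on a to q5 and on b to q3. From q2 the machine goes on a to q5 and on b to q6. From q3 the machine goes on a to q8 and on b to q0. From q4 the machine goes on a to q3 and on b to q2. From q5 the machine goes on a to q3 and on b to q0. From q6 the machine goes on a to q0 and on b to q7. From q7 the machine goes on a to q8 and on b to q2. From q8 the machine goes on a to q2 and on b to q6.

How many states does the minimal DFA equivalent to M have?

Reachable states from the start: {q0,q1,q2,q3,q5,q6,q7,q8}. Unreachable: {q4} — drop them.
P0 = {q0,q6} | {q1,q2,q3,q5,q7,q8}.
Refine {q1,q2,q3,q5,q7,q8} on symbol b: members go to different blocks, giving {q2,q3,q5,q8} and {q1,q7}.
Stable partition: {q0,q6} | {q2,q3,q5,q8} | {q1,q7} — 3 equivalence classes.

3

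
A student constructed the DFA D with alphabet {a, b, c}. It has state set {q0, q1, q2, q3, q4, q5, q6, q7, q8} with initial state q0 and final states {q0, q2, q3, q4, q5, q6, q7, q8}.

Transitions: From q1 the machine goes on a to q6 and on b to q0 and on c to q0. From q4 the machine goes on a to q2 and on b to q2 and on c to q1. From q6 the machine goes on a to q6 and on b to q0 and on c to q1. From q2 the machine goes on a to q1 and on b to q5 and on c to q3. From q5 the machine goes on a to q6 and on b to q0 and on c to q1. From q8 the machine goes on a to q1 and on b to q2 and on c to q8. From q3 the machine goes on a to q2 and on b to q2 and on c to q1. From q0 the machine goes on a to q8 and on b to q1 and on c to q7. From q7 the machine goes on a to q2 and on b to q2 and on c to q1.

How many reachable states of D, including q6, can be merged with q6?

2

States {q4} cannot be reached from the start state, so discard them.
Start with accepting vs non-accepting: {q0,q2,q3,q5,q6,q7,q8} | {q1}.
On input a, block {q0,q2,q3,q5,q6,q7,q8} splits into {q0,q3,q5,q6,q7} and {q2,q8}.
Refine {q0,q3,q5,q6,q7} on symbol a: members go to different blocks, giving {q0,q3,q7} and {q5,q6}.
Refine {q0,q3,q7} on symbol b: members go to different blocks, giving {q3,q7} and {q0}.
On input b, block {q2,q8} splits into {q2} and {q8}.
Stable partition: {q3,q7} | {q1} | {q2} | {q5,q6} | {q0} | {q8} — 6 equivalence classes.
The equivalence class containing q6 is {q5,q6}, of size 2.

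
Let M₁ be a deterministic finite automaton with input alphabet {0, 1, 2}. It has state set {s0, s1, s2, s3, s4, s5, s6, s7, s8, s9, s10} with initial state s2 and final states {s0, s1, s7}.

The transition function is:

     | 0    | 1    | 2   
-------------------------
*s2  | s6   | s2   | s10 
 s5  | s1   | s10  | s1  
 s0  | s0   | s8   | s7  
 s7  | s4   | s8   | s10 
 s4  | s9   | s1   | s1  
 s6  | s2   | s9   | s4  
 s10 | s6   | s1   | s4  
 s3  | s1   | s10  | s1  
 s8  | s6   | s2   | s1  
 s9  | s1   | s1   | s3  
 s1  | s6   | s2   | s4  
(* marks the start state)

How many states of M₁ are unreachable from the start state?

4

No path from s2 leads to s0, s5, s7, s8; the other 7 states are all reachable.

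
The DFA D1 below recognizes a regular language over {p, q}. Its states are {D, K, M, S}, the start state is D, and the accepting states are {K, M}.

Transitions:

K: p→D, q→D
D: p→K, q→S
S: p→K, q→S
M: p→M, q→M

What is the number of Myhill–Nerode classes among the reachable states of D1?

Reachable states from the start: {D,K,S}. Unreachable: {M} — drop them.
Initial partition by acceptance: {K} | {D,S}.
No further refinement is possible. Final partition (2 blocks): {K} | {D,S}.

2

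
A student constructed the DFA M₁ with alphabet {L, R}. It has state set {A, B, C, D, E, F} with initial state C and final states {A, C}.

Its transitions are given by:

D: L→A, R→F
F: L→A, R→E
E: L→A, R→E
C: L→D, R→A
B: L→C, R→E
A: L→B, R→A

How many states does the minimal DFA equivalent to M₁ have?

2

All states are reachable from the start state.
Start with accepting vs non-accepting: {A,C} | {B,D,E,F}.
The partition is now stable with 2 blocks: {A,C} | {B,D,E,F}.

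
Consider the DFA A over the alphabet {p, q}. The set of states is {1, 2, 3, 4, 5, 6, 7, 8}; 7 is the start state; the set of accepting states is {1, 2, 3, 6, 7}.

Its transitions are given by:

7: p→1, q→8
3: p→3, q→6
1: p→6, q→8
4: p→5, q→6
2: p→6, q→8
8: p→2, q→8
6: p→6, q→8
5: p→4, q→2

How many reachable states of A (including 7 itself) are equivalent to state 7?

4

States {3,4,5} cannot be reached from the start state, so discard them.
Start with accepting vs non-accepting: {1,2,6,7} | {8}.
No further refinement is possible. Final partition (2 blocks): {1,2,6,7} | {8}.
State 7 belongs to the block {1,2,6,7}, which has 4 states.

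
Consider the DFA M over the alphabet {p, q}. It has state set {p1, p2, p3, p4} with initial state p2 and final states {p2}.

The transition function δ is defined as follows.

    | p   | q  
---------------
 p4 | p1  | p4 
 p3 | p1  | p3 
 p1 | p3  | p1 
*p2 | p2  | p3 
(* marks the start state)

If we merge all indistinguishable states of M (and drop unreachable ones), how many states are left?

2

States {p4} cannot be reached from the start state, so discard them.
Initial partition by acceptance: {p2} | {p1,p3}.
The partition is now stable with 2 blocks: {p2} | {p1,p3}.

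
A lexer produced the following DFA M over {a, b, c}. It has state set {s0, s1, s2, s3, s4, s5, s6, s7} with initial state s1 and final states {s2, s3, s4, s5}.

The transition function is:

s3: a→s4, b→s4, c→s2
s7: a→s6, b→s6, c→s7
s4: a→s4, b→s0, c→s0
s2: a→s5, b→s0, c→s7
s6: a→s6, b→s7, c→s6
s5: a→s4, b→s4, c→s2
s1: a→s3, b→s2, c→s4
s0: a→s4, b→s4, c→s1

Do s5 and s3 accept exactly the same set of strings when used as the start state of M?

Yes

Every state is reachable, so we keep all 8.
Start with accepting vs non-accepting: {s2,s3,s4,s5} | {s0,s1,s6,s7}.
Split {s2,s3,s4,s5} by δ(·,b) → {s2,s4} and {s3,s5}.
Split {s2,s4} by δ(·,a) → {s2} and {s4}.
On input a, block {s0,s1,s6,s7} splits into {s6,s7} and {s0} and {s1}.
No further refinement is possible. Final partition (6 blocks): {s2} | {s6,s7} | {s3,s5} | {s4} | {s0} | {s1}.
s5 and s3 lie in the same block of the stable partition, so they are equivalent — no string distinguishes them.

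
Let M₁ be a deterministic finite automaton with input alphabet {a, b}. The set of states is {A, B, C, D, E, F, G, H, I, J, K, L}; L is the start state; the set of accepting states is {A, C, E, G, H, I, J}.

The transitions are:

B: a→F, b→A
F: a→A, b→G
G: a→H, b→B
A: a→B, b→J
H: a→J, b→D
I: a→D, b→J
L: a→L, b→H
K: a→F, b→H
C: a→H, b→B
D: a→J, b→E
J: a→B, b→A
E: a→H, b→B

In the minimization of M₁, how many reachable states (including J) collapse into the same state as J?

First remove the unreachable states {C,I,K}; 9 states remain.
Initial partition by acceptance: {A,E,G,H,J} | {B,D,F,L}.
On input a, block {A,E,G,H,J} splits into {E,G,H} and {A,J}.
Refine {E,G,H} on symbol a: members go to different blocks, giving {E,G} and {H}.
Split {B,D,F,L} by δ(·,a) → {B,L} and {D,F}.
Refine {B,L} on symbol a: members go to different blocks, giving {B} and {L}.
No further refinement is possible. Final partition (6 blocks): {E,G} | {B} | {A,J} | {H} | {D,F} | {L}.
State J belongs to the block {A,J}, which has 2 states.

2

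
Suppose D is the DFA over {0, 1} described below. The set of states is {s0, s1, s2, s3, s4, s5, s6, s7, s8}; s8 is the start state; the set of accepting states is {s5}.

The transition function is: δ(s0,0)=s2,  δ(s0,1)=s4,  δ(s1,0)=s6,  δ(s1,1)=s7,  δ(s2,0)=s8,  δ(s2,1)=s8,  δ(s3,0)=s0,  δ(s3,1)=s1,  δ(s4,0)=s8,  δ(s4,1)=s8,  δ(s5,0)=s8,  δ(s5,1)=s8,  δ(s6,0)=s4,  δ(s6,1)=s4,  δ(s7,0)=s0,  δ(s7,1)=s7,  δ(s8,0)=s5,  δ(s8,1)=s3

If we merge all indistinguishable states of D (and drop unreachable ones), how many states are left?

All states are reachable from the start state.
Start with accepting vs non-accepting: {s5} | {s0,s1,s2,s3,s4,s6,s7,s8}.
Split {s0,s1,s2,s3,s4,s6,s7,s8} by δ(·,0) → {s0,s1,s2,s3,s4,s6,s7} and {s8}.
Refine {s0,s1,s2,s3,s4,s6,s7} on symbol 0: members go to different blocks, giving {s0,s1,s3,s6,s7} and {s2,s4}.
On input 0, block {s0,s1,s3,s6,s7} splits into {s1,s3,s7} and {s0,s6}.
Stable partition: {s5} | {s1,s3,s7} | {s8} | {s2,s4} | {s0,s6} — 5 equivalence classes.

5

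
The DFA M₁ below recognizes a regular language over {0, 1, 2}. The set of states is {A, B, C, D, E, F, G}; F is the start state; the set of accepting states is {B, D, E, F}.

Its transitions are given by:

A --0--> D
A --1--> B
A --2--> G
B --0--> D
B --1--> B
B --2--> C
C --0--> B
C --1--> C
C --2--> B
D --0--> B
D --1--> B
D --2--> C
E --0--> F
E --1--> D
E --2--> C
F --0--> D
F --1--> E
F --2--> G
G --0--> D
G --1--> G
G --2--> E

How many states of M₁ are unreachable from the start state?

1

Starting at F and following transitions, the reachable set is {B, C, D, E, F, G}. That leaves A unreachable — 1 in total.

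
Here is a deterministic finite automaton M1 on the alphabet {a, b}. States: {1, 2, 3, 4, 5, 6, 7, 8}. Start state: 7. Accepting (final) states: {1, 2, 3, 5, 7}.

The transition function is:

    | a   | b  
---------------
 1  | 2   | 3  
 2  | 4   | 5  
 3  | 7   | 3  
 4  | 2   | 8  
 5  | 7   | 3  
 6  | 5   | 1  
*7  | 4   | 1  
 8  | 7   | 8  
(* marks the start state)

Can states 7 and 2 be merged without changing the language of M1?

Yes

First remove the unreachable states {6}; 7 states remain.
Initial partition by acceptance: {1,2,3,5,7} | {4,8}.
Split {1,2,3,5,7} by δ(·,a) → {1,3,5} and {2,7}.
The partition is now stable with 3 blocks: {1,3,5} | {4,8} | {2,7}.
7 and 2 lie in the same block of the stable partition, so they are equivalent — no string distinguishes them.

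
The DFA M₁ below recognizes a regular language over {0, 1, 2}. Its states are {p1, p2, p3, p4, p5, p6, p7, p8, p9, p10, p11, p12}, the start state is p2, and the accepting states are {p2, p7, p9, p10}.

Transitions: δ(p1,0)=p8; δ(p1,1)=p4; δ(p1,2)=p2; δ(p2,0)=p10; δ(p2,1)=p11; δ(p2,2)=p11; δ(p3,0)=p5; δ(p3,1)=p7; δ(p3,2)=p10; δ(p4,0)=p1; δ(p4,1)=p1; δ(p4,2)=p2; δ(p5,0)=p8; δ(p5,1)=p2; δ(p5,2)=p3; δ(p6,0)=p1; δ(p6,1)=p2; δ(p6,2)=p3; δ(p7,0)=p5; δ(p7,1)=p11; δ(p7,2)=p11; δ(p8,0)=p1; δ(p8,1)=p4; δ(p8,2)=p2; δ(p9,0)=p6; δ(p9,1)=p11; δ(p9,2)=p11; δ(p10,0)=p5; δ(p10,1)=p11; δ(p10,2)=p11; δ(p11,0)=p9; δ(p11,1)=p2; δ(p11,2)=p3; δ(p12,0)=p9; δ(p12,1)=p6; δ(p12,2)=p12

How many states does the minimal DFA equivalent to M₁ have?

Reachable states from the start: {p1,p2,p3,p4,p5,p6,p7,p8,p9,p10,p11}. Unreachable: {p12} — drop them.
Initial partition by acceptance: {p2,p7,p9,p10} | {p1,p3,p4,p5,p6,p8,p11}.
On input 0, block {p2,p7,p9,p10} splits into {p7,p9,p10} and {p2}.
Refine {p1,p3,p4,p5,p6,p8,p11} on symbol 0: members go to different blocks, giving {p1,p3,p4,p5,p6,p8} and {p11}.
Refine {p1,p3,p4,p5,p6,p8} on symbol 1: members go to different blocks, giving {p1,p4,p8} and {p5,p6} and {p3}.
Stable partition: {p7,p9,p10} | {p1,p4,p8} | {p2} | {p11} | {p5,p6} | {p3} — 6 equivalence classes.

6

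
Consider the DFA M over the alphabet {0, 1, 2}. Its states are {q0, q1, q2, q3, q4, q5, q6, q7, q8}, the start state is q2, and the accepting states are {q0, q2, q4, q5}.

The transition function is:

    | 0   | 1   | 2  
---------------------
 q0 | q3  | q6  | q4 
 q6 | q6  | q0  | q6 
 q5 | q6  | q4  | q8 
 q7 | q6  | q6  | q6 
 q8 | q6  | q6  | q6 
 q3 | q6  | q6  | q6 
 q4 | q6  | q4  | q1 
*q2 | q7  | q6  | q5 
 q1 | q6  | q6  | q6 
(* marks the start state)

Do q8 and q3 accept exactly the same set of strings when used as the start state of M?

Yes

P0 = {q0,q2,q4,q5} | {q1,q3,q6,q7,q8}.
Refine {q0,q2,q4,q5} on symbol 1: members go to different blocks, giving {q0,q2} and {q4,q5}.
Split {q1,q3,q6,q7,q8} by δ(·,1) → {q1,q3,q7,q8} and {q6}.
No further refinement is possible. Final partition (4 blocks): {q0,q2} | {q1,q3,q7,q8} | {q4,q5} | {q6}.
q8 and q3 lie in the same block of the stable partition, so they are equivalent — no string distinguishes them.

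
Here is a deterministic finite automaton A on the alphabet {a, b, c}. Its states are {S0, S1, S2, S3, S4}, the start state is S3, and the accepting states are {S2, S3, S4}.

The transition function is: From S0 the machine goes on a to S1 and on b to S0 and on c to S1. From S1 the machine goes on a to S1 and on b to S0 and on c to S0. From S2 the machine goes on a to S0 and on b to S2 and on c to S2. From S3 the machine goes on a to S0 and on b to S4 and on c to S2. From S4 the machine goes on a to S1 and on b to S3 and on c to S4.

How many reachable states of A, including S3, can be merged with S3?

3

All states are reachable from the start state.
P0 = {S2,S3,S4} | {S0,S1}.
No further refinement is possible. Final partition (2 blocks): {S2,S3,S4} | {S0,S1}.
State S3 belongs to the block {S2,S3,S4}, which has 3 states.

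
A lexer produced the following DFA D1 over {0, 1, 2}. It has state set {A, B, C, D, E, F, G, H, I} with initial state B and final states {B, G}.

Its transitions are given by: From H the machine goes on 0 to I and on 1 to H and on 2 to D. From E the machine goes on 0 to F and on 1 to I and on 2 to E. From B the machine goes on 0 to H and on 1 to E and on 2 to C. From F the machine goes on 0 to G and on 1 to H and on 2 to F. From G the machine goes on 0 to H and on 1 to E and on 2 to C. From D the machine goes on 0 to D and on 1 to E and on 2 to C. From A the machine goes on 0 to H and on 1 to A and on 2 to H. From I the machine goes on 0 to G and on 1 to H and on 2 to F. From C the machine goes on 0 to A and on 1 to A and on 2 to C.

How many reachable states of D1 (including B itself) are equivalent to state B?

2

Start with accepting vs non-accepting: {B,G} | {A,C,D,E,F,H,I}.
On input 0, block {A,C,D,E,F,H,I} splits into {A,C,D,E,H} and {F,I}.
On input 0, block {A,C,D,E,H} splits into {A,C,D} and {E,H}.
Refine {A,C,D} on symbol 0: members go to different blocks, giving {C,D} and {A}.
Split {C,D} by δ(·,0) → {C} and {D}.
On input 1, block {E,H} splits into {E} and {H}.
The partition is now stable with 7 blocks: {B,G} | {C} | {F,I} | {E} | {A} | {D} | {H}.
The equivalence class containing B is {B,G}, of size 2.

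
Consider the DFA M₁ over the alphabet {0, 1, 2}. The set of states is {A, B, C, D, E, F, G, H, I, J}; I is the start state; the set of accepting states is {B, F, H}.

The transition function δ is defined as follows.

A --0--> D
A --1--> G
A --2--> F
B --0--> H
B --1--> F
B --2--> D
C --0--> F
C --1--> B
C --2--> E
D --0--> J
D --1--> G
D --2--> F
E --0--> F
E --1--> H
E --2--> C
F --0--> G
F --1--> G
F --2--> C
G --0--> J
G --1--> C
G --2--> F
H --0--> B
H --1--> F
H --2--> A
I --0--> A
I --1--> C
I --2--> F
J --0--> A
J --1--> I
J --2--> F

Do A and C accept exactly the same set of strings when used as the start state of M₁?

No

Every state is reachable, so we keep all 10.
Initial partition by acceptance: {B,F,H} | {A,C,D,E,G,I,J}.
On input 0, block {B,F,H} splits into {B,H} and {F}.
Refine {A,C,D,E,G,I,J} on symbol 0: members go to different blocks, giving {A,D,G,I,J} and {C,E}.
Refine {A,D,G,I,J} on symbol 1: members go to different blocks, giving {A,D,J} and {G,I}.
No further refinement is possible. Final partition (5 blocks): {B,H} | {A,D,J} | {F} | {C,E} | {G,I}.
A and C end up in different blocks, so they are distinguishable. For instance, the string '0' is accepted from only C.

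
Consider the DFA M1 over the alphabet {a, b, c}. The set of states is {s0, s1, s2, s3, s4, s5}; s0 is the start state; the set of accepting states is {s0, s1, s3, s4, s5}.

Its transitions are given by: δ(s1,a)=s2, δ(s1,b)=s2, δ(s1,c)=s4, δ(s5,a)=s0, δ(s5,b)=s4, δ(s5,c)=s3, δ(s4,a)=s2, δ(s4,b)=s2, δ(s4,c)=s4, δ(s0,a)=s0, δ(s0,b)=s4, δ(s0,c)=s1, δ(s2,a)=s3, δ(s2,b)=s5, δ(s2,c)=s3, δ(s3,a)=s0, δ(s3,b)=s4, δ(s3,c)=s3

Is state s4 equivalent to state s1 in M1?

All states are reachable from the start state.
P0 = {s0,s1,s3,s4,s5} | {s2}.
On input a, block {s0,s1,s3,s4,s5} splits into {s0,s3,s5} and {s1,s4}.
Split {s0,s3,s5} by δ(·,c) → {s3,s5} and {s0}.
Stable partition: {s3,s5} | {s2} | {s1,s4} | {s0} — 4 equivalence classes.
s4 and s1 lie in the same block of the stable partition, so they are equivalent — no string distinguishes them.

Yes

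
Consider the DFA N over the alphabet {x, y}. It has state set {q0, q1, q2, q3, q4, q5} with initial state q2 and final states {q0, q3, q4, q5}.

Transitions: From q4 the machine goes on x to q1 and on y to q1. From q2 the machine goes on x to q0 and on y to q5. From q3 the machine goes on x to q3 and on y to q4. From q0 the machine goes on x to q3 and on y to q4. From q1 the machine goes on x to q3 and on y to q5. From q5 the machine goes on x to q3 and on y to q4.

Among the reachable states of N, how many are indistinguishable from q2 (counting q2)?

2

Every state is reachable, so we keep all 6.
Start with accepting vs non-accepting: {q0,q3,q4,q5} | {q1,q2}.
Refine {q0,q3,q4,q5} on symbol x: members go to different blocks, giving {q0,q3,q5} and {q4}.
Stable partition: {q0,q3,q5} | {q1,q2} | {q4} — 3 equivalence classes.
The equivalence class containing q2 is {q1,q2}, of size 2.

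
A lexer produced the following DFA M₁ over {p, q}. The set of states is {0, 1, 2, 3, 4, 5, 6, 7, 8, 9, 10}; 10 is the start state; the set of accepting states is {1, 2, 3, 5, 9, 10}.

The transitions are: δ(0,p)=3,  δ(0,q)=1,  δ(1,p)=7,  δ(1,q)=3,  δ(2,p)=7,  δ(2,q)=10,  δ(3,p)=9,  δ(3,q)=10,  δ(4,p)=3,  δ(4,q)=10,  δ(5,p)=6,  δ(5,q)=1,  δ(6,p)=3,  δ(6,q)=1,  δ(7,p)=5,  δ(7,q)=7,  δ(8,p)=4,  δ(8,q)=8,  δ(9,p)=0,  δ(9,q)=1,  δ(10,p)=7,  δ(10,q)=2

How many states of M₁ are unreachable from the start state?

2

Starting at 10 and following transitions, the reachable set is {0, 1, 2, 3, 5, 6, 7, 9, 10}. That leaves 4, 8 unreachable — 2 in total.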